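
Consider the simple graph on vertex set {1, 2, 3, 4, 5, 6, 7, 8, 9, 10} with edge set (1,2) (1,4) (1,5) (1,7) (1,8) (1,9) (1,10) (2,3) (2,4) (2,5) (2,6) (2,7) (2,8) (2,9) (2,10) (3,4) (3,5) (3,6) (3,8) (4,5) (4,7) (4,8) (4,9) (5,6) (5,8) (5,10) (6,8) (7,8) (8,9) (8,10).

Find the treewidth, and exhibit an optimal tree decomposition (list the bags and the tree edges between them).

Each bag holds 5 vertices, so the decomposition has width 4, which upper-bounds the treewidth. On the other hand G contains the 5-clique {1, 2, 5, 8, 10}. A clique must lie in a single bag of any decomposition, so no decomposition can have width below 4. The upper and lower bounds meet at 4, so that is the treewidth.

Treewidth 4.
One such decomposition:
Bags: B1 = {1, 2, 4, 5, 8}  B2 = {1, 2, 4, 8, 9}  B3 = {2, 3, 4, 5, 8}  B4 = {1, 2, 4, 7, 8}  B5 = {1, 2, 5, 8, 10}  B6 = {2, 3, 5, 6, 8}
Tree: B1–B2, B1–B3, B2–B4, B1–B5, B3–B6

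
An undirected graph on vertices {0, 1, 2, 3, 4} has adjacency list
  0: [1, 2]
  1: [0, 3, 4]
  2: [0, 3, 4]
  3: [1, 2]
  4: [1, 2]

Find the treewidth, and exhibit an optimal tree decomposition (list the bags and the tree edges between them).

The largest bag has 3 vertices, giving width 2; this decomposition certifies tw(G) ≤ 2. For the lower bound, G contains the cycle 1–3–2–4–1, so G is not a forest; only forests have treewidth ≤ 1, hence tw(G) ≥ 2. The upper and lower bounds meet at 2, so that is the treewidth.

Treewidth 2.
One optimal decomposition is:
Bags: B1 = {1, 2, 3}  B2 = {1, 2, 4}  B3 = {0, 1, 2}
Tree: B1–B2, B2–B3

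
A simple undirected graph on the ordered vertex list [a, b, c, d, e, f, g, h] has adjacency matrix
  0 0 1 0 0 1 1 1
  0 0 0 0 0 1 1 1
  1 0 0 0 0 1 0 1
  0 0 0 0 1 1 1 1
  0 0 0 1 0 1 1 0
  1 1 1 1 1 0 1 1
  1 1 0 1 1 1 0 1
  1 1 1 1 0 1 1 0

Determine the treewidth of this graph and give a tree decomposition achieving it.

Treewidth 3.
One optimal decomposition is:
Bags: B1 = {d, f, g, h}  B2 = {d, e, f, g}  B3 = {a, f, g, h}  B4 = {a, c, f, h}  B5 = {b, f, g, h}
Tree: B1–B2, B1–B3, B3–B4, B1–B5

Every bag has size at most 4, so the width is 4 − 1 = 3 and tw(G) ≤ 3. Conversely, {d, e, f, g} is a clique of size 4, and the vertices of any clique must share a bag in every tree decomposition; so some bag has ≥ 4 vertices and tw(G) ≥ 3. Therefore the treewidth is 3.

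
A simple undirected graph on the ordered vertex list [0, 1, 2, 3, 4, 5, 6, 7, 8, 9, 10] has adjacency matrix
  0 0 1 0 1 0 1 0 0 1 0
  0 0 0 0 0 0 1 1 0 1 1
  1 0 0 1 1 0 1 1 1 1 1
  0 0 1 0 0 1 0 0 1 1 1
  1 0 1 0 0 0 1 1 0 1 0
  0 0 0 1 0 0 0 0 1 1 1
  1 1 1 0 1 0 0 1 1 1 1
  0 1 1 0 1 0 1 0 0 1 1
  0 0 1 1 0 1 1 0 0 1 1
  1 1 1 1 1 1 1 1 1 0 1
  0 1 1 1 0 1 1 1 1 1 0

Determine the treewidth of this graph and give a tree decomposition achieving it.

Treewidth 4.
One optimal decomposition is:
Bags: B1 = {2, 6, 7, 9, 10}  B2 = {2, 6, 8, 9, 10}  B3 = {2, 4, 6, 7, 9}  B4 = {2, 3, 8, 9, 10}  B5 = {3, 5, 8, 9, 10}  B6 = {1, 6, 7, 9, 10}  B7 = {0, 2, 4, 6, 9}
Tree: B1–B2, B1–B3, B2–B4, B4–B5, B1–B6, B3–B7

The largest bag has 5 vertices, giving width 4; this decomposition certifies tw(G) ≤ 4. For the lower bound, the 5 vertices {1, 6, 7, 9, 10} are pairwise adjacent, and any tree decomposition puts a clique entirely inside one bag — forcing width ≥ 4. Therefore the treewidth is 4.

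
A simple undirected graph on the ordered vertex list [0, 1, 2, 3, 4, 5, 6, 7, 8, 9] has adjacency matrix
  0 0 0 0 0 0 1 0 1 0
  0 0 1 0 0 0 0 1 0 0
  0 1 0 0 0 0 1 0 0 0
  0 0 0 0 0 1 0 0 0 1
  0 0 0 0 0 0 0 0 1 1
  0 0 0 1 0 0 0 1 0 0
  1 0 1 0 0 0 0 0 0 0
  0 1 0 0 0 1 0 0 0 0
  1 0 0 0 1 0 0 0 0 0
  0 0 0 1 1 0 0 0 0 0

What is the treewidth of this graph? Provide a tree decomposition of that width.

The largest bag has 3 vertices, giving width 2; this decomposition certifies tw(G) ≤ 2. The edges 9–4–8–0–6–2–1–7–5–3–9 form a cycle, so G is not a tree and its treewidth is at least 2. Hence tw(G) = 2 exactly.

Treewidth 2.
One such decomposition:
Bags: B1 = {4, 8, 9}  B2 = {0, 8, 9}  B3 = {0, 6, 9}  B4 = {2, 6, 9}  B5 = {1, 2, 9}  B6 = {1, 7, 9}  B7 = {5, 7, 9}  B8 = {3, 5, 9}
Tree: B1–B2, B2–B3, B3–B4, B4–B5, B5–B6, B6–B7, B7–B8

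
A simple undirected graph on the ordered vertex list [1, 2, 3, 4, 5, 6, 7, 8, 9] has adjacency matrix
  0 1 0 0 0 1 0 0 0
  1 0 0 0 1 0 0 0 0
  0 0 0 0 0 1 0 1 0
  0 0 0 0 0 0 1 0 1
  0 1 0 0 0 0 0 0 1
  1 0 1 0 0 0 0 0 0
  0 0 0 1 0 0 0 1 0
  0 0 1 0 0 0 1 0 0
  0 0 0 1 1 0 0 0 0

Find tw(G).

2

A width-2 tree decomposition is:
Bags: B1 = {2, 5, 9}  B2 = {1, 2, 9}  B3 = {1, 6, 9}  B4 = {3, 6, 9}  B5 = {3, 8, 9}  B6 = {7, 8, 9}  B7 = {4, 7, 9}
Tree: B1–B2, B2–B3, B3–B4, B4–B5, B5–B6, B6–B7
The largest bag has 3 vertices, giving width 2; this decomposition certifies tw(G) ≤ 2. For the lower bound, G contains the cycle 9–5–2–1–6–3–8–7–4–9, so G is not a forest; only forests have treewidth ≤ 1, hence tw(G) ≥ 2. Hence tw(G) = 2 exactly.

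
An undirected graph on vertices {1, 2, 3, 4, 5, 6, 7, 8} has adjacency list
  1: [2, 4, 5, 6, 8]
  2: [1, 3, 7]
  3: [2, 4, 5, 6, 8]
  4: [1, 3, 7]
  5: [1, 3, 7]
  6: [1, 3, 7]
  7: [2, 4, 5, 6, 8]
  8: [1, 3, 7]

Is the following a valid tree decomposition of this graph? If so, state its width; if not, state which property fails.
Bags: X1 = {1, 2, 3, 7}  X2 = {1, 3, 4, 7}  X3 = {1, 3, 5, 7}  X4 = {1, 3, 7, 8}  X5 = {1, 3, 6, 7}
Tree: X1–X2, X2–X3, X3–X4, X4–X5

Yes; width 3.

Vertex coverage: the bags together contain {1, 2, 3, 4, 5, 6, 7, 8}, the full vertex set. Edge coverage: each edge of G has both endpoints in at least one bag. Running intersection: for every vertex, the bags containing it form a connected subtree. All three properties hold, so this is a valid tree decomposition of width max|bag| − 1 = 3, and hence tw(G) ≤ 3.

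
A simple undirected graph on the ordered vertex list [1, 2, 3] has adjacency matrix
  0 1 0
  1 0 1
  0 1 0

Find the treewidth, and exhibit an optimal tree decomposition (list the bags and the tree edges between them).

Treewidth 1.
One optimal decomposition is:
Bags: B1 = {1, 2}  B2 = {2, 3}
Tree: B1–B2

The largest bag has 2 vertices, giving width 1; this decomposition certifies tw(G) ≤ 1. Any graph with an edge has treewidth ≥ 1, and G has the edge 1–2. The upper and lower bounds meet at 1, so that is the treewidth.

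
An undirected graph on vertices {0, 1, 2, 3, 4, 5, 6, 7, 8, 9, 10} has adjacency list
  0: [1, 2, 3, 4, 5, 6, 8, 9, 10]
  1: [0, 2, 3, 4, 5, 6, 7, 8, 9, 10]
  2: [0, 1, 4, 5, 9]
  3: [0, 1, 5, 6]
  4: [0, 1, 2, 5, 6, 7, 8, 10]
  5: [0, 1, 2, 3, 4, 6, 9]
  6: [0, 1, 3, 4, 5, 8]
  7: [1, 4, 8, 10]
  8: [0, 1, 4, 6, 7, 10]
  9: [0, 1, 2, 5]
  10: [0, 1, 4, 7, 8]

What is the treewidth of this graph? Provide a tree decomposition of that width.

Treewidth 4.
One such decomposition:
Bags: B1 = {0, 1, 2, 5, 9}  B2 = {0, 1, 2, 4, 5}  B3 = {0, 1, 4, 5, 6}  B4 = {0, 1, 4, 6, 8}  B5 = {0, 1, 4, 8, 10}  B6 = {1, 4, 7, 8, 10}  B7 = {0, 1, 3, 5, 6}
Tree: B1–B2, B2–B3, B3–B4, B4–B5, B5–B6, B3–B7

Each bag holds 5 vertices, so the decomposition has width 4, which upper-bounds the treewidth. For the lower bound, the 5 vertices {0, 1, 2, 5, 9} are pairwise adjacent, and any tree decomposition puts a clique entirely inside one bag — forcing width ≥ 4. Hence tw(G) = 4 exactly.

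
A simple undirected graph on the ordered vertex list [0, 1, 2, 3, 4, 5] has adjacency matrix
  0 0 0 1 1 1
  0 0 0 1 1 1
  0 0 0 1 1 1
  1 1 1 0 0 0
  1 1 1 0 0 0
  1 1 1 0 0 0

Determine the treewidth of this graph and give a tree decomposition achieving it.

Each bag holds 4 vertices, so the decomposition has width 3, which upper-bounds the treewidth. For the lower bound: the 4 vertex sets {2,3}, {0,5}, {1}, {4} are disjoint, each induces a connected subgraph, and every pair is joined by at least one edge of G. Contracting each set to a single vertex therefore yields K_{4} as a minor, and since treewidth is minor-monotone, tw(G) ≥ tw(K_{4}) = 3. Therefore the treewidth is 3.

Treewidth 3.
One optimal decomposition is:
Bags: B1 = {0, 1, 2, 3}  B2 = {0, 1, 2, 5}  B3 = {0, 1, 2, 4}
Tree: B1–B2, B2–B3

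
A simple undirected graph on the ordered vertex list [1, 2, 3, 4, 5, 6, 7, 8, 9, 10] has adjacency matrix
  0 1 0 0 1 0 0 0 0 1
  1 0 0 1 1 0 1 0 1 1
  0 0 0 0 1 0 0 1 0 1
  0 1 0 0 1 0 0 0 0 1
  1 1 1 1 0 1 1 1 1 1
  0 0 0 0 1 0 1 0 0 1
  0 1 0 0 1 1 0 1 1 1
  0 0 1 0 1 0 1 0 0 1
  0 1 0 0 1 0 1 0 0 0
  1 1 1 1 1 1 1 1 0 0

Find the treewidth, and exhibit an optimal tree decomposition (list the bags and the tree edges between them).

Every bag has size at most 4, so the width is 4 − 1 = 3 and tw(G) ≤ 3. For the lower bound, the 4 vertices {2, 5, 7, 9} are pairwise adjacent, and any tree decomposition puts a clique entirely inside one bag — forcing width ≥ 3. Therefore the treewidth is 3.

Treewidth 3.
One optimal decomposition is:
Bags: B1 = {5, 7, 8, 10}  B2 = {2, 5, 7, 10}  B3 = {1, 2, 5, 10}  B4 = {5, 6, 7, 10}  B5 = {2, 5, 7, 9}  B6 = {2, 4, 5, 10}  B7 = {3, 5, 8, 10}
Tree: B1–B2, B2–B3, B2–B4, B2–B5, B2–B6, B1–B7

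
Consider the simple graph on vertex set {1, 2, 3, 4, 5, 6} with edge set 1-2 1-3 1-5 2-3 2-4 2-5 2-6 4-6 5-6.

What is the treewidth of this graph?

A width-2 tree decomposition is:
Bags: B1 = {1, 2, 5}  B2 = {2, 5, 6}  B3 = {1, 2, 3}  B4 = {2, 4, 6}
Tree: B1–B2, B1–B3, B2–B4
The largest bag has 3 vertices, giving width 2; this decomposition certifies tw(G) ≤ 2. For the lower bound, the 3 vertices {1, 2, 3} are pairwise adjacent, and any tree decomposition puts a clique entirely inside one bag — forcing width ≥ 2. The upper and lower bounds meet at 2, so that is the treewidth.

2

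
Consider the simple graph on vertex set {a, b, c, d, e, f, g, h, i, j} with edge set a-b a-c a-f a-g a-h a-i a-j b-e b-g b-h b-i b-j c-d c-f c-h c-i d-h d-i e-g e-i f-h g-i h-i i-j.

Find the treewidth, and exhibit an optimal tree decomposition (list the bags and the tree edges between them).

Every bag has size at most 4, so the width is 4 − 1 = 3 and tw(G) ≤ 3. On the other hand G contains the 4-clique {a, c, f, h}. A clique must lie in a single bag of any decomposition, so no decomposition can have width below 3. The upper and lower bounds meet at 3, so that is the treewidth.

Treewidth 3.
Bags: B1 = {a, b, i, j}  B2 = {a, b, h, i}  B3 = {a, c, h, i}  B4 = {c, d, h, i}  B5 = {a, b, g, i}  B6 = {b, e, g, i}  B7 = {a, c, f, h}
Tree: B1–B2, B2–B3, B3–B4, B1–B5, B5–B6, B3–B7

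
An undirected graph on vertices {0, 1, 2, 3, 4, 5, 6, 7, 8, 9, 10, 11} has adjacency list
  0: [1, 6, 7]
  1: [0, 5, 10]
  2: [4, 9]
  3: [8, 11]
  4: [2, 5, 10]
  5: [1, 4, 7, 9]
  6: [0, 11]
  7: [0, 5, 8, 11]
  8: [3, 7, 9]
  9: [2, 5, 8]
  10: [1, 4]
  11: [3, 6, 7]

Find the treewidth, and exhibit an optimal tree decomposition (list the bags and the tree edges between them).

Treewidth 3.
Bags: B1 = {2, 4, 9, 10}  B2 = {4, 5, 9, 10}  B3 = {1, 5, 9, 10}  B4 = {1, 5, 8, 9}  B5 = {1, 5, 7, 8}  B6 = {0, 1, 7, 8}  B7 = {0, 3, 7, 8}  B8 = {0, 3, 7, 11}  B9 = {0, 3, 6, 11}
Tree: B1–B2, B2–B3, B3–B4, B4–B5, B5–B6, B6–B7, B7–B8, B8–B9

Every bag has size at most 4, so the width is 4 − 1 = 3 and tw(G) ≤ 3. For the lower bound: the 4 vertex sets {2,4,10}, {9}, {5}, {0,1,7,8} are disjoint, each induces a connected subgraph, and every pair is joined by at least one edge of G. Contracting each set to a single vertex therefore yields K_{4} as a minor, and since treewidth is minor-monotone, tw(G) ≥ tw(K_{4}) = 3. Combining the bounds, tw(G) = 3.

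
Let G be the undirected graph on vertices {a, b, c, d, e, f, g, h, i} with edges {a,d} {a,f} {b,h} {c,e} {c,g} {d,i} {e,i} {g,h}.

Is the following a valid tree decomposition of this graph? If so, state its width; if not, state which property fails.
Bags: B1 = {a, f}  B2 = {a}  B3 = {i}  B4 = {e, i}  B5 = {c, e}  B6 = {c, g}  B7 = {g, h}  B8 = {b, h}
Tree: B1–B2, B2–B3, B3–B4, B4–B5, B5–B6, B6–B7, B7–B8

A tree decomposition must satisfy three properties: every vertex lies in some bag; for every edge, both endpoints lie together in some bag; and for every vertex, the bags containing it form a connected subtree. Here vertex d appears in no bag, so the decomposition is invalid.

No — vertex d appears in no bag.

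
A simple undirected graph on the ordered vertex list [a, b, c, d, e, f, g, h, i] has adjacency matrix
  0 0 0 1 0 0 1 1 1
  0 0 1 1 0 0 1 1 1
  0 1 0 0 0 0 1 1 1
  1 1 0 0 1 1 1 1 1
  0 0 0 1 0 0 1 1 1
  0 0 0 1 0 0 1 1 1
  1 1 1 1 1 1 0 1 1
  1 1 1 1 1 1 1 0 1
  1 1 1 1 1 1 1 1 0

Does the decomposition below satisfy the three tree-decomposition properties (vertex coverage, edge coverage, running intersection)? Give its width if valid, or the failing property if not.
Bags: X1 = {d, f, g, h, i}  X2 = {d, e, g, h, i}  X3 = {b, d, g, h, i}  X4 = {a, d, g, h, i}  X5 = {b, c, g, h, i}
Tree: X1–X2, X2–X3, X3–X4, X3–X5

Vertex coverage: the bags together contain {a, b, c, d, e, f, g, h, i}, the full vertex set. Edge coverage: each edge of G has both endpoints in at least one bag. Running intersection: for every vertex, the bags containing it form a connected subtree. All three properties hold, so this is a valid tree decomposition of width max|bag| − 1 = 4, and hence tw(G) ≤ 4.

Yes; width 4.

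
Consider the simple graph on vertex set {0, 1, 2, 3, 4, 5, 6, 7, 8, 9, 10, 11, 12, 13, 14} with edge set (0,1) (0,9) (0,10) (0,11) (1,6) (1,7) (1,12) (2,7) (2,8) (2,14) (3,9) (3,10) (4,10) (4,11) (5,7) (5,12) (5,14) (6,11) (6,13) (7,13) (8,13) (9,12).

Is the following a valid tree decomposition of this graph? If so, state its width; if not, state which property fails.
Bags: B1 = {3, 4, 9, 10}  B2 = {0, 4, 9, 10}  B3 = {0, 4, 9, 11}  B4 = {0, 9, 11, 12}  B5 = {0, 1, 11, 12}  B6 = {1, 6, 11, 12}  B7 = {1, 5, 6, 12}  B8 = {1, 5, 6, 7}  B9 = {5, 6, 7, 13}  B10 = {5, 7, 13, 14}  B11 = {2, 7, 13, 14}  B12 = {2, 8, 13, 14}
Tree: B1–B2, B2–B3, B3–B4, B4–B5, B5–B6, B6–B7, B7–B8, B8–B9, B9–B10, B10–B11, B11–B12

Yes; width 3.

Checking the three conditions: (i) the bags cover all of {0, 1, 2, 3, 4, 5, 6, 7, 8, 9, 10, 11, 12, 13, 14}; (ii) for each edge, some bag contains both endpoints; (iii) the bags containing any fixed vertex form a subtree. All hold, so the decomposition is valid with width 4 − 1 = 3.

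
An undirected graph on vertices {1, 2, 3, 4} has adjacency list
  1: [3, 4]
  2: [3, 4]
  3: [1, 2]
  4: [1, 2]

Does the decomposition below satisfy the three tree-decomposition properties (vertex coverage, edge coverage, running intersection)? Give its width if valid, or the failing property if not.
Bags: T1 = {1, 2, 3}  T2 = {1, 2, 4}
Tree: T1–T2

Vertex coverage: the bags together contain {1, 2, 3, 4}, the full vertex set. Edge coverage: each edge of G has both endpoints in at least one bag. Running intersection: for every vertex, the bags containing it form a connected subtree. All three properties hold, so this is a valid tree decomposition of width max|bag| − 1 = 2, and hence tw(G) ≤ 2.

Yes; width 2.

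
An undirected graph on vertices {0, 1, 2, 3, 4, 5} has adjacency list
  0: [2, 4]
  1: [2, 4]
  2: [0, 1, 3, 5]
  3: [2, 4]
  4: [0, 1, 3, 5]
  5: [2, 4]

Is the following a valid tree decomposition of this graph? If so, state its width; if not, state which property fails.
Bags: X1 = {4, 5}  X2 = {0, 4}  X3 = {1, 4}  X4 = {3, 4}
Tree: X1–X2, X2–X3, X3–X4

No — vertex 2 appears in no bag.

A tree decomposition must satisfy three properties: every vertex lies in some bag; for every edge, both endpoints lie together in some bag; and for every vertex, the bags containing it form a connected subtree. Here vertex 2 appears in no bag, so the decomposition is invalid.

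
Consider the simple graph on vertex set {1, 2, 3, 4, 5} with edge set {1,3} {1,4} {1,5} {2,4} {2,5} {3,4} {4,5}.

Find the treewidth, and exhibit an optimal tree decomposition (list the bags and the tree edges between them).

Every bag has size at most 3, so the width is 3 − 1 = 2 and tw(G) ≤ 2. On the other hand G contains the 3-clique {1, 3, 4}. A clique must lie in a single bag of any decomposition, so no decomposition can have width below 2. The upper and lower bounds meet at 2, so that is the treewidth.

Treewidth 2.
One optimal decomposition is:
Bags: B1 = {1, 4, 5}  B2 = {1, 3, 4}  B3 = {2, 4, 5}
Tree: B1–B2, B1–B3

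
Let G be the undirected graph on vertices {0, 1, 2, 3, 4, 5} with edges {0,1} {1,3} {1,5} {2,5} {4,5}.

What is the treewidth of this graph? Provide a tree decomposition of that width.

The largest bag has 2 vertices, giving width 1; this decomposition certifies tw(G) ≤ 1. Since G has at least one edge (e.g. 4–5), it is not an edgeless graph, so tw(G) ≥ 1. The upper and lower bounds meet at 1, so that is the treewidth.

Treewidth 1.
Bags: B1 = {4, 5}  B2 = {1, 5}  B3 = {1, 3}  B4 = {2, 5}  B5 = {0, 1}
Tree: B1–B2, B2–B3, B1–B4, B3–B5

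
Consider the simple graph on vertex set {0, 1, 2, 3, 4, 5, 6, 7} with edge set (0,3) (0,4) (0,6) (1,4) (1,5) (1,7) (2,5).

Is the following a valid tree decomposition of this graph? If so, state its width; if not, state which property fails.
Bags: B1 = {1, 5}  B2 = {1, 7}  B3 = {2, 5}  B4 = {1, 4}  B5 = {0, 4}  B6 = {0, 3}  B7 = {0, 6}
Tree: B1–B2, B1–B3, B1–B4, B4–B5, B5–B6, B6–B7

Vertex coverage: the bags together contain {0, 1, 2, 3, 4, 5, 6, 7}, the full vertex set. Edge coverage: each edge of G has both endpoints in at least one bag. Running intersection: for every vertex, the bags containing it form a connected subtree. All three properties hold, so this is a valid tree decomposition of width max|bag| − 1 = 1, and hence tw(G) ≤ 1.

Yes; width 1.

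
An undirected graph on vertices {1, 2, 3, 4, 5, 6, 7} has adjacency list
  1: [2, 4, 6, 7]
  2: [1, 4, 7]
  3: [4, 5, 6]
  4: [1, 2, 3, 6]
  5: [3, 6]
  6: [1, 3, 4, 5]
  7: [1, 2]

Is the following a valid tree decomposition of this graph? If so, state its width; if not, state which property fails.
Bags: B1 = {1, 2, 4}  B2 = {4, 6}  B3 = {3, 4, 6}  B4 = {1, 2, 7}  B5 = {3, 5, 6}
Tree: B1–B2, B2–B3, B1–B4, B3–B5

No — edge (1,6) lies in no bag.

A tree decomposition must satisfy three properties: every vertex lies in some bag; for every edge, both endpoints lie together in some bag; and for every vertex, the bags containing it form a connected subtree. Here edge (1,6) lies in no bag, so the decomposition is invalid.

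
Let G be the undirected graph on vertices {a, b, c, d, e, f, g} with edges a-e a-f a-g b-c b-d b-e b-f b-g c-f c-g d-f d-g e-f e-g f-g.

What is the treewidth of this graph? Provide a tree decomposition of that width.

Treewidth 3.
One optimal decomposition is:
Bags: B1 = {b, c, f, g}  B2 = {b, d, f, g}  B3 = {b, e, f, g}  B4 = {a, e, f, g}
Tree: B1–B2, B2–B3, B3–B4

Every bag has size at most 4, so the width is 4 − 1 = 3 and tw(G) ≤ 3. On the other hand G contains the 4-clique {a, e, f, g}. A clique must lie in a single bag of any decomposition, so no decomposition can have width below 3. Therefore the treewidth is 3.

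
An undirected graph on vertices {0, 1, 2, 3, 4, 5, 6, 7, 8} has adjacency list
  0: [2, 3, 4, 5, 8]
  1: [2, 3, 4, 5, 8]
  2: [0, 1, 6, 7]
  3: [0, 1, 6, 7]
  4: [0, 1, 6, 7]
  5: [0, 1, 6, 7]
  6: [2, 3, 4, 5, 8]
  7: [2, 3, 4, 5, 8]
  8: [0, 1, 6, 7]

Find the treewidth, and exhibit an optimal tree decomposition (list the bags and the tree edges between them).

Every bag has size at most 5, so the width is 5 − 1 = 4 and tw(G) ≤ 4. For the lower bound: the 5 vertex sets {5,6}, {3,7}, {0,4}, {1}, {2} are disjoint, each induces a connected subgraph, and every pair is joined by at least one edge of G. Contracting each set to a single vertex therefore yields K_{5} as a minor, and since treewidth is minor-monotone, tw(G) ≥ tw(K_{5}) = 4. The upper and lower bounds meet at 4, so that is the treewidth.

Treewidth 4.
One optimal decomposition is:
Bags: B1 = {0, 1, 5, 6, 7}  B2 = {0, 1, 3, 6, 7}  B3 = {0, 1, 4, 6, 7}  B4 = {0, 1, 2, 6, 7}  B5 = {0, 1, 6, 7, 8}
Tree: B1–B2, B2–B3, B3–B4, B4–B5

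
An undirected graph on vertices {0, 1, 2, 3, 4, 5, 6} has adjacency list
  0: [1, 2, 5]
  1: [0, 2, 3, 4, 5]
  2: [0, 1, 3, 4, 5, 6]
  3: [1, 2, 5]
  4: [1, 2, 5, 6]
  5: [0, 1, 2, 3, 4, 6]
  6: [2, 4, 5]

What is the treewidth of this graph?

3

A width-3 tree decomposition is:
Bags: B1 = {1, 2, 4, 5}  B2 = {1, 2, 3, 5}  B3 = {0, 1, 2, 5}  B4 = {2, 4, 5, 6}
Tree: B1–B2, B2–B3, B1–B4
Every bag has size at most 4, so the width is 4 − 1 = 3 and tw(G) ≤ 3. On the other hand G contains the 4-clique {0, 1, 2, 5}. A clique must lie in a single bag of any decomposition, so no decomposition can have width below 3. Hence tw(G) = 3 exactly.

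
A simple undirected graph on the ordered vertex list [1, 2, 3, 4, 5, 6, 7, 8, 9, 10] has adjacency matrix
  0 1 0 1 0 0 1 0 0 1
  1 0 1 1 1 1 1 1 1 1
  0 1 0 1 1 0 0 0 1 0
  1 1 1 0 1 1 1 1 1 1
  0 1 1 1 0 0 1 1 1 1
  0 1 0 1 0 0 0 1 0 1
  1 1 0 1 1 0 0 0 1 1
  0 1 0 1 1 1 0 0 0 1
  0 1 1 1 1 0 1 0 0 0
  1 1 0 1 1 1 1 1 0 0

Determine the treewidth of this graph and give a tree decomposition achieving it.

The largest bag has 5 vertices, giving width 4; this decomposition certifies tw(G) ≤ 4. Conversely, {1, 2, 4, 7, 10} is a clique of size 5, and the vertices of any clique must share a bag in every tree decomposition; so some bag has ≥ 5 vertices and tw(G) ≥ 4. The upper and lower bounds meet at 4, so that is the treewidth.

Treewidth 4.
Bags: B1 = {2, 4, 5, 7, 9}  B2 = {2, 4, 5, 7, 10}  B3 = {2, 3, 4, 5, 9}  B4 = {2, 4, 5, 8, 10}  B5 = {2, 4, 6, 8, 10}  B6 = {1, 2, 4, 7, 10}
Tree: B1–B2, B1–B3, B2–B4, B4–B5, B2–B6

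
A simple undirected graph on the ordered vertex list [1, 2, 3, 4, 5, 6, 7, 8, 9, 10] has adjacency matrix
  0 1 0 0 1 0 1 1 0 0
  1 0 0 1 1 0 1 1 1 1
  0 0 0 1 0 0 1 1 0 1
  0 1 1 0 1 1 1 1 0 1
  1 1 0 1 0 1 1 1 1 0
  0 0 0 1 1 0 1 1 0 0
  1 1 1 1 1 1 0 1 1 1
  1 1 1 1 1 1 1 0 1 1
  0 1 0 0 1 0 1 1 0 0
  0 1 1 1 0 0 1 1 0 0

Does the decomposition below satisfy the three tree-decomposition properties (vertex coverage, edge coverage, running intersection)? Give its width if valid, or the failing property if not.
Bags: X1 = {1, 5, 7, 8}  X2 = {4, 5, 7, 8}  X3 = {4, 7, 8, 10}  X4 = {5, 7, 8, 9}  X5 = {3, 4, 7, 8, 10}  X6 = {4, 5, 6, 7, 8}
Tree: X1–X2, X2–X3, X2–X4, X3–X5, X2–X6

No — vertex 2 appears in no bag.

A tree decomposition must satisfy three properties: every vertex lies in some bag; for every edge, both endpoints lie together in some bag; and for every vertex, the bags containing it form a connected subtree. Here vertex 2 appears in no bag, so the decomposition is invalid.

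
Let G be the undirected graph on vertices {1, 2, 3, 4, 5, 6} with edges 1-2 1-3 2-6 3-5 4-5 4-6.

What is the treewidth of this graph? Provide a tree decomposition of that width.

Each bag holds 3 vertices, so the decomposition has width 2, which upper-bounds the treewidth. The edges 5–3–1–2–6–4–5 form a cycle, so G is not a tree and its treewidth is at least 2. Hence tw(G) = 2 exactly.

Treewidth 2.
Bags: B1 = {1, 3, 5}  B2 = {1, 2, 5}  B3 = {2, 5, 6}  B4 = {4, 5, 6}
Tree: B1–B2, B2–B3, B3–B4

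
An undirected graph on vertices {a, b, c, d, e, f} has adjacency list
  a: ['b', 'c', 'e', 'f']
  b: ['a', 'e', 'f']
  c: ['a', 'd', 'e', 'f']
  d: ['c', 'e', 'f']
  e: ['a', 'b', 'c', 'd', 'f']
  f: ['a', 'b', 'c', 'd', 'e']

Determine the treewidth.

A width-3 tree decomposition is:
Bags: B1 = {c, d, e, f}  B2 = {a, c, e, f}  B3 = {a, b, e, f}
Tree: B1–B2, B2–B3
Each bag holds 4 vertices, so the decomposition has width 3, which upper-bounds the treewidth. On the other hand G contains the 4-clique {c, d, e, f}. A clique must lie in a single bag of any decomposition, so no decomposition can have width below 3. Combining the bounds, tw(G) = 3.

3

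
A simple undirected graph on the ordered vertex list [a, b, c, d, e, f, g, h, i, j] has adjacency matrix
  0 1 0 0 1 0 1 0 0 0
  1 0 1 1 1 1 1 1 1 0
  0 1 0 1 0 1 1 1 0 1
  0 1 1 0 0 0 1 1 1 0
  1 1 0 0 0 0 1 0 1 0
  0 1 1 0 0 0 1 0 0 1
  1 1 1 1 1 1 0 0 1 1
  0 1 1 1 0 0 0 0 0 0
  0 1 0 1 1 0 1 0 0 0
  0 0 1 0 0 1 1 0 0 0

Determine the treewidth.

3

A width-3 tree decomposition is:
Bags: B1 = {b, c, d, g}  B2 = {b, c, f, g}  B3 = {c, f, g, j}  B4 = {b, d, g, i}  B5 = {b, e, g, i}  B6 = {b, c, d, h}  B7 = {a, b, e, g}
Tree: B1–B2, B2–B3, B1–B4, B4–B5, B1–B6, B5–B7
The largest bag has 4 vertices, giving width 3; this decomposition certifies tw(G) ≤ 3. On the other hand G contains the 4-clique {c, f, g, j}. A clique must lie in a single bag of any decomposition, so no decomposition can have width below 3. Combining the bounds, tw(G) = 3.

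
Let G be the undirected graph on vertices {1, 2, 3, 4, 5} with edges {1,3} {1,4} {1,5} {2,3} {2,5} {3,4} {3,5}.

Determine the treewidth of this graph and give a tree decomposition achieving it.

Every bag has size at most 3, so the width is 3 − 1 = 2 and tw(G) ≤ 2. For the lower bound, the 3 vertices {1, 3, 4} are pairwise adjacent, and any tree decomposition puts a clique entirely inside one bag — forcing width ≥ 2. Hence tw(G) = 2 exactly.

Treewidth 2.
One such decomposition:
Bags: B1 = {1, 3, 5}  B2 = {1, 3, 4}  B3 = {2, 3, 5}
Tree: B1–B2, B1–B3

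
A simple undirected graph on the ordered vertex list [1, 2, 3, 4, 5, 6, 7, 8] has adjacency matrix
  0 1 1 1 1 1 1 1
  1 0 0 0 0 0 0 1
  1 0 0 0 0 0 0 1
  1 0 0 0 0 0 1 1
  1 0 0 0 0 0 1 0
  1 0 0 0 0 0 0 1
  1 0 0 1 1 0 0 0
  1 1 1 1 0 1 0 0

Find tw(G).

2

A width-2 tree decomposition is:
Bags: B1 = {1, 5, 7}  B2 = {1, 4, 7}  B3 = {1, 4, 8}  B4 = {1, 6, 8}  B5 = {1, 3, 8}  B6 = {1, 2, 8}
Tree: B1–B2, B2–B3, B3–B4, B3–B5, B4–B6
Every bag has size at most 3, so the width is 3 − 1 = 2 and tw(G) ≤ 2. For the lower bound, the 3 vertices {1, 2, 8} are pairwise adjacent, and any tree decomposition puts a clique entirely inside one bag — forcing width ≥ 2. Combining the bounds, tw(G) = 2.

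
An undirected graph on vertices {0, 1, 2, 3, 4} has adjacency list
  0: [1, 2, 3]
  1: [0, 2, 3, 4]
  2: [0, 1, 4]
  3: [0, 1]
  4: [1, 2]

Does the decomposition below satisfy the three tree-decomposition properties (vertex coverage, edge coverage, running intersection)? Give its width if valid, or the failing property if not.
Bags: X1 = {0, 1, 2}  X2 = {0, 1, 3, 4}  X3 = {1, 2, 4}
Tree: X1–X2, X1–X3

No — bags containing vertex 4 are not connected in the tree.

A tree decomposition must satisfy three properties: every vertex lies in some bag; for every edge, both endpoints lie together in some bag; and for every vertex, the bags containing it form a connected subtree. Here bags containing vertex 4 are not connected in the tree, so the decomposition is invalid.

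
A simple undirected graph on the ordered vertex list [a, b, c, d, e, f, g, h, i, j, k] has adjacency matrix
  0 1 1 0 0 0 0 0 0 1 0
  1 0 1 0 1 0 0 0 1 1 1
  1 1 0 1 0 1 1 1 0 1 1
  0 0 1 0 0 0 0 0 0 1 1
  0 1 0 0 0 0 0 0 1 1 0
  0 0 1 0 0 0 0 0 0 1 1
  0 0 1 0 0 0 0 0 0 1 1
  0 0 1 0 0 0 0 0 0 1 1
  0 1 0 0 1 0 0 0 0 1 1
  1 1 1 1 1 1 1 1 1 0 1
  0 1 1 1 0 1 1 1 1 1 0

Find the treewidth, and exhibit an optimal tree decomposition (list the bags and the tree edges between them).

Each bag holds 4 vertices, so the decomposition has width 3, which upper-bounds the treewidth. For the lower bound, the 4 vertices {b, e, i, j} are pairwise adjacent, and any tree decomposition puts a clique entirely inside one bag — forcing width ≥ 3. Combining the bounds, tw(G) = 3.

Treewidth 3.
One optimal decomposition is:
Bags: B1 = {b, c, j, k}  B2 = {c, h, j, k}  B3 = {c, f, j, k}  B4 = {b, i, j, k}  B5 = {b, e, i, j}  B6 = {a, b, c, j}  B7 = {c, d, j, k}  B8 = {c, g, j, k}
Tree: B1–B2, B1–B3, B1–B4, B4–B5, B1–B6, B2–B7, B7–B8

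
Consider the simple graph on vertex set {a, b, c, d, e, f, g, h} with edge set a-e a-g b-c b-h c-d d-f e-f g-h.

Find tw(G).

2

A width-2 tree decomposition is:
Bags: B1 = {a, e, g}  B2 = {e, g, h}  B3 = {b, e, h}  B4 = {b, c, e}  B5 = {c, d, e}  B6 = {d, e, f}
Tree: B1–B2, B2–B3, B3–B4, B4–B5, B5–B6
Every bag has size at most 3, so the width is 3 − 1 = 2 and tw(G) ≤ 2. The edges e–a–g–h–b–c–d–f–e form a cycle, so G is not a tree and its treewidth is at least 2. Hence tw(G) = 2 exactly.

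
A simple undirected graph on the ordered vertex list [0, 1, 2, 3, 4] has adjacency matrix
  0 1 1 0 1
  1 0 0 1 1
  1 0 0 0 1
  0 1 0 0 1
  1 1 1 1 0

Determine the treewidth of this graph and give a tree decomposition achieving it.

Treewidth 2.
Bags: B1 = {0, 2, 4}  B2 = {0, 1, 4}  B3 = {1, 3, 4}
Tree: B1–B2, B2–B3

The largest bag has 3 vertices, giving width 2; this decomposition certifies tw(G) ≤ 2. Conversely, {0, 1, 4} is a clique of size 3, and the vertices of any clique must share a bag in every tree decomposition; so some bag has ≥ 3 vertices and tw(G) ≥ 2. Combining the bounds, tw(G) = 2.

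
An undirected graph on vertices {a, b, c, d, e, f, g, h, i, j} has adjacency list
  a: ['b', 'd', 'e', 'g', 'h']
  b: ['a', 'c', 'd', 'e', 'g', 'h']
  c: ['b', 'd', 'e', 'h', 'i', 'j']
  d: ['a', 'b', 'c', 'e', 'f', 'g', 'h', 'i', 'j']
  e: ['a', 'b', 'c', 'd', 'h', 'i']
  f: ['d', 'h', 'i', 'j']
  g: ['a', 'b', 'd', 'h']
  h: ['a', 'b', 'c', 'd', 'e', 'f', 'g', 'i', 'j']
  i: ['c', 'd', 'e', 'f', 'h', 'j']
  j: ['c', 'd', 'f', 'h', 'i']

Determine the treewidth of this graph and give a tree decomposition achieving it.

Treewidth 4.
One optimal decomposition is:
Bags: B1 = {b, c, d, e, h}  B2 = {c, d, e, h, i}  B3 = {c, d, h, i, j}  B4 = {a, b, d, e, h}  B5 = {a, b, d, g, h}  B6 = {d, f, h, i, j}
Tree: B1–B2, B2–B3, B1–B4, B4–B5, B3–B6

The largest bag has 5 vertices, giving width 4; this decomposition certifies tw(G) ≤ 4. On the other hand G contains the 5-clique {c, d, h, i, j}. A clique must lie in a single bag of any decomposition, so no decomposition can have width below 4. Hence tw(G) = 4 exactly.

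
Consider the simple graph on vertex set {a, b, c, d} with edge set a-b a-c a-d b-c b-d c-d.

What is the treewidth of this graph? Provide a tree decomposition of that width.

A single bag containing all 4 vertices is trivially a valid decomposition of width 3. Conversely, {a, b, c, d} is a clique of size 4, and the vertices of any clique must share a bag in every tree decomposition; so some bag has ≥ 4 vertices and tw(G) ≥ 3. Combining the bounds, tw(G) = 3.

Treewidth 3.
One such decomposition:
Bags: B1 = {a, b, c, d}
Tree: (single bag)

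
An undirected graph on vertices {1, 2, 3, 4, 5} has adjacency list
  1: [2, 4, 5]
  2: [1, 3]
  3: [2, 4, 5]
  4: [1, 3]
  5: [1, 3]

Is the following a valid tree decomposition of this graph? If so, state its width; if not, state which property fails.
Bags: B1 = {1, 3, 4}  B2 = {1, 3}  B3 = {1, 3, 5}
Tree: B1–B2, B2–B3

A tree decomposition must satisfy three properties: every vertex lies in some bag; for every edge, both endpoints lie together in some bag; and for every vertex, the bags containing it form a connected subtree. Here vertex 2 appears in no bag, so the decomposition is invalid.

No — vertex 2 appears in no bag.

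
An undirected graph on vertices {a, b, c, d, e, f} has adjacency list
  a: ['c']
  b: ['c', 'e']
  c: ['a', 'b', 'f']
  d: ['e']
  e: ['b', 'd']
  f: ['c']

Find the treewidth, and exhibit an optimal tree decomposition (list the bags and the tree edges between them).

Every bag has size at most 2, so the width is 2 − 1 = 1 and tw(G) ≤ 1. Since G has at least one edge (e.g. c–a), it is not an edgeless graph, so tw(G) ≥ 1. Therefore the treewidth is 1.

Treewidth 1.
One such decomposition:
Bags: B1 = {a, c}  B2 = {b, c}  B3 = {b, e}  B4 = {d, e}  B5 = {c, f}
Tree: B1–B2, B2–B3, B3–B4, B2–B5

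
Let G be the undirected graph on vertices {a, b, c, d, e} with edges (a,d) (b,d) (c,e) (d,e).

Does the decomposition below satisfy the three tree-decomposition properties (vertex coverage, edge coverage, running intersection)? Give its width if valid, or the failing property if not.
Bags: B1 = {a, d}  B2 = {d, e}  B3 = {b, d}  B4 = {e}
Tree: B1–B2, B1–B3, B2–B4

No — vertex c appears in no bag.

A tree decomposition must satisfy three properties: every vertex lies in some bag; for every edge, both endpoints lie together in some bag; and for every vertex, the bags containing it form a connected subtree. Here vertex c appears in no bag, so the decomposition is invalid.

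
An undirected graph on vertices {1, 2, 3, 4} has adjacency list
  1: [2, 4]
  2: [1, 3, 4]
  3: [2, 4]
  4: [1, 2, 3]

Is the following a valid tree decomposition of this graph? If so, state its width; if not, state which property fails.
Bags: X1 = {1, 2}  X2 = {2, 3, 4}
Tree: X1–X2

No — edge (4,1) lies in no bag.

A tree decomposition must satisfy three properties: every vertex lies in some bag; for every edge, both endpoints lie together in some bag; and for every vertex, the bags containing it form a connected subtree. Here edge (4,1) lies in no bag, so the decomposition is invalid.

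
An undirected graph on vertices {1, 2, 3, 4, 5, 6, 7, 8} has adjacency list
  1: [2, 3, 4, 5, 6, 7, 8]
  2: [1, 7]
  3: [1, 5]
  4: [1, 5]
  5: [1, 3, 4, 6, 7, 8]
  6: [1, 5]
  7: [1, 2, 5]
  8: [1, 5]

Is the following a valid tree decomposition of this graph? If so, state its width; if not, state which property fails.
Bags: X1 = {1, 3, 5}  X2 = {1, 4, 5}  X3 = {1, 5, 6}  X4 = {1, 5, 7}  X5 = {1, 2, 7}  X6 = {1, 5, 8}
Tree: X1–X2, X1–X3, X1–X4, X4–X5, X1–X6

Yes; width 2.

Vertex coverage: the bags together contain {1, 2, 3, 4, 5, 6, 7, 8}, the full vertex set. Edge coverage: each edge of G has both endpoints in at least one bag. Running intersection: for every vertex, the bags containing it form a connected subtree. All three properties hold, so this is a valid tree decomposition of width max|bag| − 1 = 2, and hence tw(G) ≤ 2.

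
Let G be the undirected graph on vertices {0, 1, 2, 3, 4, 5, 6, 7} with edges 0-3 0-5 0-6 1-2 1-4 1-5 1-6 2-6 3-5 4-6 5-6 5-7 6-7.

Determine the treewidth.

2

A width-2 tree decomposition is:
Bags: B1 = {1, 5, 6}  B2 = {5, 6, 7}  B3 = {1, 2, 6}  B4 = {0, 5, 6}  B5 = {0, 3, 5}  B6 = {1, 4, 6}
Tree: B1–B2, B1–B3, B2–B4, B4–B5, B1–B6
Every bag has size at most 3, so the width is 3 − 1 = 2 and tw(G) ≤ 2. Conversely, {0, 3, 5} is a clique of size 3, and the vertices of any clique must share a bag in every tree decomposition; so some bag has ≥ 3 vertices and tw(G) ≥ 2. Hence tw(G) = 2 exactly.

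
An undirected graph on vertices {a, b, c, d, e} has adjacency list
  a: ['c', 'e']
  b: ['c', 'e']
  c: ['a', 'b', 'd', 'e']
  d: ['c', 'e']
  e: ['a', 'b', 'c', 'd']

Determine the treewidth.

A width-2 tree decomposition is:
Bags: B1 = {c, d, e}  B2 = {b, c, e}  B3 = {a, c, e}
Tree: B1–B2, B2–B3
Every bag has size at most 3, so the width is 3 − 1 = 2 and tw(G) ≤ 2. On the other hand G contains the 3-clique {c, d, e}. A clique must lie in a single bag of any decomposition, so no decomposition can have width below 2. Therefore the treewidth is 2.

2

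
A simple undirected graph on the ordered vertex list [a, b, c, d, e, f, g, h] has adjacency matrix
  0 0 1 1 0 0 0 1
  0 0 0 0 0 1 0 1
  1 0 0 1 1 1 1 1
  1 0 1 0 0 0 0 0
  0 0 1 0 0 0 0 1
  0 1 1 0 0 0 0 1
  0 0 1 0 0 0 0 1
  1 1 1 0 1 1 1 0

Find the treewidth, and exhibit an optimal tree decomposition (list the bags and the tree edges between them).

Treewidth 2.
One such decomposition:
Bags: B1 = {c, e, h}  B2 = {c, f, h}  B3 = {a, c, h}  B4 = {c, g, h}  B5 = {a, c, d}  B6 = {b, f, h}
Tree: B1–B2, B2–B3, B3–B4, B3–B5, B2–B6

Each bag holds 3 vertices, so the decomposition has width 2, which upper-bounds the treewidth. On the other hand G contains the 3-clique {a, c, d}. A clique must lie in a single bag of any decomposition, so no decomposition can have width below 2. Hence tw(G) = 2 exactly.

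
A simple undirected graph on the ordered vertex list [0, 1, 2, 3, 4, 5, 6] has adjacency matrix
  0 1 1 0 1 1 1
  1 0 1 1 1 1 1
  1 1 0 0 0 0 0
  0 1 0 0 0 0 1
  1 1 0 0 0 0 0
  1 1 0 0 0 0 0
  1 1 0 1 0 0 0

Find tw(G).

2

A width-2 tree decomposition is:
Bags: B1 = {1, 3, 6}  B2 = {0, 1, 6}  B3 = {0, 1, 4}  B4 = {0, 1, 2}  B5 = {0, 1, 5}
Tree: B1–B2, B2–B3, B2–B4, B2–B5
Every bag has size at most 3, so the width is 3 − 1 = 2 and tw(G) ≤ 2. Conversely, {0, 1, 2} is a clique of size 3, and the vertices of any clique must share a bag in every tree decomposition; so some bag has ≥ 3 vertices and tw(G) ≥ 2. Therefore the treewidth is 2.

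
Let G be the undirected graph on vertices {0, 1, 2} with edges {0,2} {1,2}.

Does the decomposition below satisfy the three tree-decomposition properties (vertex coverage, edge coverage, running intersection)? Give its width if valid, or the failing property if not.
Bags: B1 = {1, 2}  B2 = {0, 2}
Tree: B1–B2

Yes; width 1.

Vertex coverage: the bags together contain {0, 1, 2}, the full vertex set. Edge coverage: each edge of G has both endpoints in at least one bag. Running intersection: for every vertex, the bags containing it form a connected subtree. All three properties hold, so this is a valid tree decomposition of width max|bag| − 1 = 1, and hence tw(G) ≤ 1.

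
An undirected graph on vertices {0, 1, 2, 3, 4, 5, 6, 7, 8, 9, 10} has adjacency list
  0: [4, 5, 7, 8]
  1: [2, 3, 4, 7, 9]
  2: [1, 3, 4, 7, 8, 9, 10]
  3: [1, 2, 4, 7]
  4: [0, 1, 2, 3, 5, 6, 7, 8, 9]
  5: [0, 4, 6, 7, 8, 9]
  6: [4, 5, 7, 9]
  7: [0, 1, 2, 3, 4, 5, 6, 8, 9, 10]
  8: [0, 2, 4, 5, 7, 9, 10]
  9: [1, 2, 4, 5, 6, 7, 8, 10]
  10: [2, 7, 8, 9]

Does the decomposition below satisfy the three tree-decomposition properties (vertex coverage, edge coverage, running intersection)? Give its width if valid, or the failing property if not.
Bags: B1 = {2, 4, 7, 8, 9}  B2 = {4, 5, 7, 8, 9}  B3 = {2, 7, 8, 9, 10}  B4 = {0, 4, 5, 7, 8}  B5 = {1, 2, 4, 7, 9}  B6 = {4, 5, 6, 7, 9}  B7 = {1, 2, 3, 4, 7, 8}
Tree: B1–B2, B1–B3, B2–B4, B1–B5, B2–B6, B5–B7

No — bags containing vertex 8 are not connected in the tree.

A tree decomposition must satisfy three properties: every vertex lies in some bag; for every edge, both endpoints lie together in some bag; and for every vertex, the bags containing it form a connected subtree. Here bags containing vertex 8 are not connected in the tree, so the decomposition is invalid.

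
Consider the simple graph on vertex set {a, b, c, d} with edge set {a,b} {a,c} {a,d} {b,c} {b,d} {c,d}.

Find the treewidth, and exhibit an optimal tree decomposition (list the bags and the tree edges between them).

Treewidth 3.
Bags: B1 = {a, b, c, d}
Tree: (single bag)

With just one bag of size 4, the width is 4 − 1 = 3, so tw(G) ≤ 3. For the lower bound, the 4 vertices {a, b, c, d} are pairwise adjacent, and any tree decomposition puts a clique entirely inside one bag — forcing width ≥ 3. Combining the bounds, tw(G) = 3.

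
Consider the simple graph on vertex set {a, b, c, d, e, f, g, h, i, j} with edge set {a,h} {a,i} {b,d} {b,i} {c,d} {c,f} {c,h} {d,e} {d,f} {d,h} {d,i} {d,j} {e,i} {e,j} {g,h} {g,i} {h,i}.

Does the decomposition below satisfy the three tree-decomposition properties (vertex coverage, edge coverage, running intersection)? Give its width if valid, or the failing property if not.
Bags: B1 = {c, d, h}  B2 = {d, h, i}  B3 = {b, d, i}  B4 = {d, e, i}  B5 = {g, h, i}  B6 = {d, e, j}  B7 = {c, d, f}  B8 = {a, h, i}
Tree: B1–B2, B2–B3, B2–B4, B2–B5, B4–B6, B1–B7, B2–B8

Yes; width 2.

Every vertex of G appears in some bag (union = {a, b, c, d, e, f, g, h, i, j}); every edge is covered by a bag; and for each vertex v the set of bags containing v is connected in the bag tree. The decomposition is therefore valid. The largest bag has 3 vertices, so the width is 2.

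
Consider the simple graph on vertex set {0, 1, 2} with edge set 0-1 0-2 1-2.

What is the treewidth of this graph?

2

A width-2 tree decomposition is:
Bags: B1 = {0, 1, 2}
Tree: (single bag)
With just one bag of size 3, the width is 3 − 1 = 2, so tw(G) ≤ 2. On the other hand G contains the 3-clique {0, 1, 2}. A clique must lie in a single bag of any decomposition, so no decomposition can have width below 2. The upper and lower bounds meet at 2, so that is the treewidth.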